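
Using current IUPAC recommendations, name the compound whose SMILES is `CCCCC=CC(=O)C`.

The longest carbon chain that includes the carbonyl and the multiple bond has 8 carbons, so the parent hydride is octane.
The highest-priority functional group is a ketone (C=O on an internal carbon), so the name ends in -one.
A C=C double bond in the chain gives the infix -ene-.
Choose the numbering such that numbering from this end puts the carbonyl group at C-2 rather than C-7.
That gives the carbonyl at C-2; the double bond between C-3 and C-4.
Putting it together: oct-3-en-2-one.

oct-3-en-2-one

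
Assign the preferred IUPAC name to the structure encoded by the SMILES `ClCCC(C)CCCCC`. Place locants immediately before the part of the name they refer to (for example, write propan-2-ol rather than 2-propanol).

The parent chain contains 8 carbons (octane).
Number the chain so that the substituent locant set {1,3} is lower than {6,8} at the first point of difference.
With this numbering: a chloro group at C-1; a methyl group at C-3.
Substituent prefixes are cited in alphabetical order (multiplying prefixes like di-/tri- are ignored for ordering).
Assembling the pieces gives 1-chloro-3-methyloctane.

1-chloro-3-methyloctane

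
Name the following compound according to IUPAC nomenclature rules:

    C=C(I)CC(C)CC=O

5-iodo-3-methylhex-5-enal

The longest carbon chain that includes the –CHO group and the multiple bond has 6 carbons, so the parent hydride is hexane.
The highest-priority functional group is an aldehyde (terminal –CHO), so the name ends in -al.
A C=C double bond in the chain gives the infix -ene-.
The numbering direction is chosen so that the aldehyde carbon is C-1 by definition.
That gives the double bond between C-5 and C-6; an iodo group at C-5; a methyl group at C-3.
Prefixes are listed alphabetically: iodo, methyl.
Assembling the pieces gives 5-iodo-3-methylhex-5-enal.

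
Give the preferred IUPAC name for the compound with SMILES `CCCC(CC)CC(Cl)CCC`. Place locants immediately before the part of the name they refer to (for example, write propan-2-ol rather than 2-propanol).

4-chloro-6-ethylnonane

The longest carbon chain is 9 atoms: the parent is nonane.
The numbering direction is chosen so that the locant sets are identical either way, so the alphabetically earlier chloro substituent takes the lower locant (4 rather than 6).
With this numbering: a chloro group at C-4; an ethyl group at C-6.
Prefixes are listed alphabetically: chloro, ethyl.
Assembling the pieces gives 4-chloro-6-ethylnonane.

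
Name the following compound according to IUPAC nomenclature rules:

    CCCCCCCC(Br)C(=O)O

2-bromononanoic acid

The longest carbon chain that includes the –COOH group has 9 carbons, so the parent hydride is nonane.
The principal characteristic group is a carboxylic acid (terminal –COOH), named with the suffix -oic acid.
Choose the numbering such that the carboxylic acid carbon is C-1 by definition.
That gives a bromo group at C-2.
The name is 2-bromononanoic acid.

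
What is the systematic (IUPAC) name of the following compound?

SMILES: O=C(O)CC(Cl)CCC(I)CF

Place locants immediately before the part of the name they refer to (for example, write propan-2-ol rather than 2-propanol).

The longest chain bearing the –COOH group is 7 carbons long (heptane).
The highest-priority functional group is a carboxylic acid (terminal –COOH), so the name ends in -oic acid.
The numbering direction is chosen so that the carboxylic acid carbon is C-1 by definition.
This places a chloro group at C-3; a fluoro group at C-7; an iodo group at C-6.
Substituent prefixes are cited in alphabetical order (multiplying prefixes like di-/tri- are ignored for ordering).
The name is 3-chloro-7-fluoro-6-iodoheptanoic acid.

3-chloro-7-fluoro-6-iodoheptanoic acid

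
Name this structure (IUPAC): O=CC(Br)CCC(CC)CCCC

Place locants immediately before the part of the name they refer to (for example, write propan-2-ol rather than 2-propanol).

Counting along the main chain through the –CHO group gives 9 carbons: the parent is nonane.
An aldehyde (terminal –CHO) is the principal characteristic group, giving the suffix -al.
Number the chain so that the aldehyde carbon is C-1 by definition.
That gives a bromo group at C-2; an ethyl group at C-5.
Prefixes are listed alphabetically: bromo, ethyl.
Assembling the pieces gives 2-bromo-5-ethylnonanal.

2-bromo-5-ethylnonanal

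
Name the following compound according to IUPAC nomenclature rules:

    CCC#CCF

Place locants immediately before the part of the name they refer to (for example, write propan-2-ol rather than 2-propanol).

Counting along the main chain through the multiple bond gives 5 carbons: the parent is pentane.
A C≡C triple bond in the chain gives the infix -yne-.
Choose the numbering such that numbering from this end puts the triple bond at C-2 rather than C-3.
That gives the triple bond between C-2 and C-3; a fluoro group at C-1.
Putting it together: 1-fluoropent-2-yne.

1-fluoropent-2-yne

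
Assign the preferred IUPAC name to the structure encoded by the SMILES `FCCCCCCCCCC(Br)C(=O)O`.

2-bromo-11-fluoroundecanoic acid

The longest carbon chain that includes the –COOH group has 11 carbons, so the parent hydride is undecane.
A carboxylic acid (terminal –COOH) is the principal characteristic group, giving the suffix -oic acid.
Choose the numbering such that the carboxylic acid carbon is C-1 by definition.
That gives a bromo group at C-2; a fluoro group at C-11.
The substituents are ordered alphabetically, ignoring any di-/tri- multipliers.
Putting it together: 2-bromo-11-fluoroundecanoic acid.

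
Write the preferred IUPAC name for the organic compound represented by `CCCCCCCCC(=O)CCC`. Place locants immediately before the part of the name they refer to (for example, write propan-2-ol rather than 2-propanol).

dodecan-4-one

The longest carbon chain that includes the carbonyl has 12 carbons, so the parent hydride is dodecane.
The highest-priority functional group is a ketone (C=O on an internal carbon), so the name ends in -one.
Number the chain so that numbering from this end puts the carbonyl group at C-4 rather than C-9.
This places the carbonyl at C-4.
Assembling the pieces gives dodecan-4-one.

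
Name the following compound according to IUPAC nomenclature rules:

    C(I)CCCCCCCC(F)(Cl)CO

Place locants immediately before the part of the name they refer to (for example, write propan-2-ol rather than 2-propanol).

2-chloro-2-fluoro-10-iododecan-1-ol

Counting along the main chain through the –OH group gives 10 carbons: the parent is decane.
The principal characteristic group is an alcohol (–OH), named with the suffix -ol.
Number the chain so that numbering from this end puts the hydroxyl group at C-1 rather than C-10.
With this numbering: the hydroxyl at C-1; a chloro group at C-2; a fluoro group at C-2; an iodo group at C-10.
Substituent prefixes are cited in alphabetical order (multiplying prefixes like di-/tri- are ignored for ordering).
Putting it together: 2-chloro-2-fluoro-10-iododecan-1-ol.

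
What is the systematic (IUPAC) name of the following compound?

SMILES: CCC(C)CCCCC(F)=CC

3-fluoro-8-methyldec-2-ene

The longest chain bearing the multiple bond is 10 carbons long (decane).
There is one C=C double bond, indicated by the ending -ene.
Number the chain so that numbering from this end puts the double bond at C-2 rather than C-8.
This places the double bond between C-2 and C-3; a fluoro group at C-3; a methyl group at C-8.
Substituent prefixes are cited in alphabetical order (multiplying prefixes like di-/tri- are ignored for ordering).
Putting it together: 3-fluoro-8-methyldec-2-ene.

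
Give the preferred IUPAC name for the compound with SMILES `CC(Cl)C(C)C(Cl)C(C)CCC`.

2,4-dichloro-3,5-dimethyloctane

The longest continuous carbon chain has 8 atoms, so the parent hydride is octane.
The numbering direction is chosen so that the substituent locant set {2,3,4,5} is lower than {4,5,6,7} at the first point of difference.
With this numbering: chloro groups at C-2 and C-4; methyl groups at C-3 and C-5.
Prefixes are listed alphabetically: chloro, methyl.
Putting it together: 2,4-dichloro-3,5-dimethyloctane.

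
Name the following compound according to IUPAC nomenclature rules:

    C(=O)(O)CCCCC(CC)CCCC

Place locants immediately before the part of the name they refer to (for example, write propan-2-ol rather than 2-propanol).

Counting along the main chain through the –COOH group gives 10 carbons: the parent is decane.
The principal characteristic group is a carboxylic acid (terminal –COOH), named with the suffix -oic acid.
Number the chain so that the carboxylic acid carbon is C-1 by definition.
With this numbering: an ethyl group at C-6.
Assembling the pieces gives 6-ethyldecanoic acid.

6-ethyldecanoic acid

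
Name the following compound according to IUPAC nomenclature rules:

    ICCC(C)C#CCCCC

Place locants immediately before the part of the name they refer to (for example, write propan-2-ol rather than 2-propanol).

The longest chain bearing the multiple bond is 9 carbons long (nonane).
The chain contains a C≡C triple bond, so the unsaturation ending is -yne.
Choose the numbering such that numbering from this end puts the triple bond at C-4 rather than C-5.
That gives the triple bond between C-4 and C-5; an iodo group at C-1; a methyl group at C-3.
The substituents are ordered alphabetically, ignoring any di-/tri- multipliers.
Assembling the pieces gives 1-iodo-3-methylnon-4-yne.

1-iodo-3-methylnon-4-yne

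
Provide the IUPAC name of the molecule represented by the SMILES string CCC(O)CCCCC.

octan-3-ol

The longest carbon chain that includes the –OH group has 8 carbons, so the parent hydride is octane.
The highest-priority functional group is an alcohol (–OH), so the name ends in -ol.
Number the chain so that numbering from this end puts the hydroxyl group at C-3 rather than C-6.
That gives the hydroxyl at C-3.
Assembling the pieces gives octan-3-ol.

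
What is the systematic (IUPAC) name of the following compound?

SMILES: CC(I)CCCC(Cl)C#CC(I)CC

6-chloro-3,10-diiodoundec-4-yne

The longest carbon chain that includes the multiple bond has 11 carbons, so the parent hydride is undecane.
There is one C≡C triple bond, indicated by the ending -yne.
Choose the numbering such that numbering from this end puts the triple bond at C-4 rather than C-7.
This places the triple bond between C-4 and C-5; a chloro group at C-6; iodo groups at C-3 and C-10.
The substituents are ordered alphabetically, ignoring any di-/tri- multipliers.
The name is 6-chloro-3,10-diiodoundec-4-yne.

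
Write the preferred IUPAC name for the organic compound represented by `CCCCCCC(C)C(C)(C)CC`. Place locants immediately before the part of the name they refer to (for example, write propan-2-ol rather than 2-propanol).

3,3,4-trimethyldecane

The parent chain contains 10 carbons (decane).
The numbering direction is chosen so that the substituent locant set {3,3,4} is lower than {7,8,8} at the first point of difference.
This places methyl groups at C-3 (×2) and C-4.
Assembling the pieces gives 3,3,4-trimethyldecane.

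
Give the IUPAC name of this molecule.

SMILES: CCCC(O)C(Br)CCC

Counting along the main chain through the –OH group gives 8 carbons: the parent is octane.
The highest-priority functional group is an alcohol (–OH), so the name ends in -ol.
Number the chain so that numbering from this end puts the hydroxyl group at C-4 rather than C-5.
With this numbering: the hydroxyl at C-4; a bromo group at C-5.
The name is 5-bromooctan-4-ol.

5-bromooctan-4-ol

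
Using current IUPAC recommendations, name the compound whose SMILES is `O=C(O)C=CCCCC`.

The longest chain bearing the –COOH group and the multiple bond is 7 carbons long (heptane).
The highest-priority functional group is a carboxylic acid (terminal –COOH), so the name ends in -oic acid.
The chain contains a C=C double bond, so the unsaturation ending is -ene.
Number the chain so that the carboxylic acid carbon is C-1 by definition.
With this numbering: the double bond between C-2 and C-3.
The name is hept-2-enoic acid.

hept-2-enoic acid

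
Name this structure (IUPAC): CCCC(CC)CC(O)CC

5-ethyloctan-3-ol

The longest chain bearing the –OH group is 8 carbons long (octane).
The highest-priority functional group is an alcohol (–OH), so the name ends in -ol.
The numbering direction is chosen so that numbering from this end puts the hydroxyl group at C-3 rather than C-6.
With this numbering: the hydroxyl at C-3; an ethyl group at C-5.
Putting it together: 5-ethyloctan-3-ol.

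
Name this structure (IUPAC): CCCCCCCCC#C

dec-1-yne

The longest chain bearing the multiple bond is 10 carbons long (decane).
There is one C≡C triple bond, indicated by the ending -yne.
Choose the numbering such that numbering from this end puts the triple bond at C-1 rather than C-9.
With this numbering: the triple bond between C-1 and C-2.
Assembling the pieces gives dec-1-yne.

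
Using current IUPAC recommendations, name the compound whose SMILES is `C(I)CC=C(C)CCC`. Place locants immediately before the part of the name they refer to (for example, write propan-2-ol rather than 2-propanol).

Counting along the main chain through the multiple bond gives 7 carbons: the parent is heptane.
The chain contains a C=C double bond, so the unsaturation ending is -ene.
The numbering direction is chosen so that numbering from this end puts the double bond at C-3 rather than C-4.
That gives the double bond between C-3 and C-4; an iodo group at C-1; a methyl group at C-4.
The substituents are ordered alphabetically, ignoring any di-/tri- multipliers.
The name is 1-iodo-4-methylhept-3-ene.

1-iodo-4-methylhept-3-ene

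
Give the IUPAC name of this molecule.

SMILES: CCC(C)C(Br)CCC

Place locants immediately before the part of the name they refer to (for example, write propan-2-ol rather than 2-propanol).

4-bromo-3-methylheptane

The longest carbon chain is 7 atoms: the parent is heptane.
Choose the numbering such that the substituent locant set {3,4} is lower than {4,5} at the first point of difference.
With this numbering: a bromo group at C-4; a methyl group at C-3.
Substituent prefixes are cited in alphabetical order (multiplying prefixes like di-/tri- are ignored for ordering).
Assembling the pieces gives 4-bromo-3-methylheptane.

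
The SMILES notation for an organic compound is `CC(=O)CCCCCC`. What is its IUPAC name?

Counting along the main chain through the carbonyl gives 8 carbons: the parent is octane.
A ketone (C=O on an internal carbon) is the principal characteristic group, giving the suffix -one.
Number the chain so that numbering from this end puts the carbonyl group at C-2 rather than C-7.
This places the carbonyl at C-2.
Putting it together: octan-2-one.

octan-2-one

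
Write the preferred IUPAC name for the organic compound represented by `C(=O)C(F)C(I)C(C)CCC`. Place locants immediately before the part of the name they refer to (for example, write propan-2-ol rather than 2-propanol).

Counting along the main chain through the –CHO group gives 7 carbons: the parent is heptane.
The highest-priority functional group is an aldehyde (terminal –CHO), so the name ends in -al.
Choose the numbering such that the aldehyde carbon is C-1 by definition.
That gives a fluoro group at C-2; an iodo group at C-3; a methyl group at C-4.
The substituents are ordered alphabetically, ignoring any di-/tri- multipliers.
Assembling the pieces gives 2-fluoro-3-iodo-4-methylheptanal.

2-fluoro-3-iodo-4-methylheptanal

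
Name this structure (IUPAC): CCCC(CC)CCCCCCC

The parent chain contains 11 carbons (undecane).
Number the chain so that the substituent locant set {4} is lower than {8} at the first point of difference.
That gives an ethyl group at C-4.
Assembling the pieces gives 4-ethylundecane.

4-ethylundecane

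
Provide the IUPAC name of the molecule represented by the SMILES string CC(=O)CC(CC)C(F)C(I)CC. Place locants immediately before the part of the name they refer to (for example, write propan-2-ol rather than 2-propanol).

Counting along the main chain through the carbonyl gives 8 carbons: the parent is octane.
The principal characteristic group is a ketone (C=O on an internal carbon), named with the suffix -one.
The numbering direction is chosen so that numbering from this end puts the carbonyl group at C-2 rather than C-7.
This places the carbonyl at C-2; an ethyl group at C-4; a fluoro group at C-5; an iodo group at C-6.
The substituents are ordered alphabetically, ignoring any di-/tri- multipliers.
Assembling the pieces gives 4-ethyl-5-fluoro-6-iodooctan-2-one.

4-ethyl-5-fluoro-6-iodooctan-2-one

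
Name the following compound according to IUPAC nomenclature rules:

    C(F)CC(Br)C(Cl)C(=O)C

4-bromo-3-chloro-6-fluorohexan-2-one

The longest carbon chain that includes the carbonyl has 6 carbons, so the parent hydride is hexane.
The highest-priority functional group is a ketone (C=O on an internal carbon), so the name ends in -one.
The numbering direction is chosen so that numbering from this end puts the carbonyl group at C-2 rather than C-5.
That gives the carbonyl at C-2; a bromo group at C-4; a chloro group at C-3; a fluoro group at C-6.
The substituents are ordered alphabetically, ignoring any di-/tri- multipliers.
Assembling the pieces gives 4-bromo-3-chloro-6-fluorohexan-2-one.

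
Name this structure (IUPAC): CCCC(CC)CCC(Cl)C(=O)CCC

The longest chain bearing the carbonyl is 11 carbons long (undecane).
The principal characteristic group is a ketone (C=O on an internal carbon), named with the suffix -one.
Number the chain so that numbering from this end puts the carbonyl group at C-4 rather than C-8.
That gives the carbonyl at C-4; a chloro group at C-5; an ethyl group at C-8.
The substituents are ordered alphabetically, ignoring any di-/tri- multipliers.
The name is 5-chloro-8-ethylundecan-4-one.

5-chloro-8-ethylundecan-4-one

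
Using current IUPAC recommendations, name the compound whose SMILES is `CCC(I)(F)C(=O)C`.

The longest carbon chain that includes the carbonyl has 5 carbons, so the parent hydride is pentane.
A ketone (C=O on an internal carbon) is the principal characteristic group, giving the suffix -one.
The numbering direction is chosen so that numbering from this end puts the carbonyl group at C-2 rather than C-4.
With this numbering: the carbonyl at C-2; a fluoro group at C-3; an iodo group at C-3.
Prefixes are listed alphabetically: fluoro, iodo.
Assembling the pieces gives 3-fluoro-3-iodopentan-2-one.

3-fluoro-3-iodopentan-2-one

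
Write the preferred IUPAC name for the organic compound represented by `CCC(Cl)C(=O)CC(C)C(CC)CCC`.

The longest carbon chain that includes the carbonyl has 10 carbons, so the parent hydride is decane.
A ketone (C=O on an internal carbon) is the principal characteristic group, giving the suffix -one.
The numbering direction is chosen so that numbering from this end puts the carbonyl group at C-4 rather than C-7.
That gives the carbonyl at C-4; a chloro group at C-3; an ethyl group at C-7; a methyl group at C-6.
Prefixes are listed alphabetically: chloro, ethyl, methyl.
The name is 3-chloro-7-ethyl-6-methyldecan-4-one.

3-chloro-7-ethyl-6-methyldecan-4-one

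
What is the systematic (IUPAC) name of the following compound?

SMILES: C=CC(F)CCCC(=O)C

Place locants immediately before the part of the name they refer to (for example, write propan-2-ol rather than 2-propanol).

The longest chain bearing the carbonyl and the multiple bond is 8 carbons long (octane).
The principal characteristic group is a ketone (C=O on an internal carbon), named with the suffix -one.
A C=C double bond in the chain gives the infix -ene-.
Choose the numbering such that numbering from this end puts the carbonyl group at C-2 rather than C-7.
This places the carbonyl at C-2; the double bond between C-7 and C-8; a fluoro group at C-6.
Putting it together: 6-fluorooct-7-en-2-one.

6-fluorooct-7-en-2-one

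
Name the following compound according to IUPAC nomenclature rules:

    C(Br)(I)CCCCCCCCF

1-bromo-9-fluoro-1-iodononane

The longest continuous carbon chain has 9 atoms, so the parent hydride is nonane.
The numbering direction is chosen so that the substituent locant set {1,1,9} is lower than {1,9,9} at the first point of difference.
With this numbering: a bromo group at C-1; a fluoro group at C-9; an iodo group at C-1.
The substituents are ordered alphabetically, ignoring any di-/tri- multipliers.
The name is 1-bromo-9-fluoro-1-iodononane.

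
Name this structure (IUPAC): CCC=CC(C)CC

Counting along the main chain through the multiple bond gives 7 carbons: the parent is heptane.
The chain contains a C=C double bond, so the unsaturation ending is -ene.
The numbering direction is chosen so that numbering from this end puts the double bond at C-3 rather than C-4.
That gives the double bond between C-3 and C-4; a methyl group at C-5.
Putting it together: 5-methylhept-3-ene.

5-methylhept-3-ene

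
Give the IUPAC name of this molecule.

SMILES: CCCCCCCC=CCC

undec-3-ene

The longest chain bearing the multiple bond is 11 carbons long (undecane).
A C=C double bond in the chain gives the infix -ene-.
Number the chain so that numbering from this end puts the double bond at C-3 rather than C-8.
With this numbering: the double bond between C-3 and C-4.
Putting it together: undec-3-ene.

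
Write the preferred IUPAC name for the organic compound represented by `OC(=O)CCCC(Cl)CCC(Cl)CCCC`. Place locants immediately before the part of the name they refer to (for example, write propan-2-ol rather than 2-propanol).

5,8-dichlorododecanoic acid

The longest chain bearing the –COOH group is 12 carbons long (dodecane).
The principal characteristic group is a carboxylic acid (terminal –COOH), named with the suffix -oic acid.
Choose the numbering such that the carboxylic acid carbon is C-1 by definition.
With this numbering: chloro groups at C-5 and C-8.
Assembling the pieces gives 5,8-dichlorododecanoic acid.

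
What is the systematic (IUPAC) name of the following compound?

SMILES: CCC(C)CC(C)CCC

3,5-dimethyloctane

The longest continuous carbon chain has 8 atoms, so the parent hydride is octane.
The numbering direction is chosen so that the substituent locant set {3,5} is lower than {4,6} at the first point of difference.
With this numbering: methyl groups at C-3 and C-5.
The name is 3,5-dimethyloctane.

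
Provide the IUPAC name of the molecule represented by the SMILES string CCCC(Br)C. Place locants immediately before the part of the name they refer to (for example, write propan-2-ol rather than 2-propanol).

The longest continuous carbon chain has 5 atoms, so the parent hydride is pentane.
Number the chain so that the substituent locant set {2} is lower than {4} at the first point of difference.
That gives a bromo group at C-2.
Assembling the pieces gives 2-bromopentane.

2-bromopentane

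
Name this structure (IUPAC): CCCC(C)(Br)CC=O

3-bromo-3-methylhexanal

The longest carbon chain that includes the –CHO group has 6 carbons, so the parent hydride is hexane.
An aldehyde (terminal –CHO) is the principal characteristic group, giving the suffix -al.
Number the chain so that the aldehyde carbon is C-1 by definition.
This places a bromo group at C-3; a methyl group at C-3.
Substituent prefixes are cited in alphabetical order (multiplying prefixes like di-/tri- are ignored for ordering).
Putting it together: 3-bromo-3-methylhexanal.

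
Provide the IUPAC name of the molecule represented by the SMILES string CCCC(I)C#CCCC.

The longest carbon chain that includes the multiple bond has 9 carbons, so the parent hydride is nonane.
There is one C≡C triple bond, indicated by the ending -yne.
Number the chain so that numbering from this end puts the triple bond at C-4 rather than C-5.
That gives the triple bond between C-4 and C-5; an iodo group at C-6.
Assembling the pieces gives 6-iodonon-4-yne.

6-iodonon-4-yne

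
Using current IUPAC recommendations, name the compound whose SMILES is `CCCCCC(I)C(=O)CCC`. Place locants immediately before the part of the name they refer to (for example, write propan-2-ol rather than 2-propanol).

5-iododecan-4-one

The longest carbon chain that includes the carbonyl has 10 carbons, so the parent hydride is decane.
The principal characteristic group is a ketone (C=O on an internal carbon), named with the suffix -one.
Choose the numbering such that numbering from this end puts the carbonyl group at C-4 rather than C-7.
That gives the carbonyl at C-4; an iodo group at C-5.
The name is 5-iododecan-4-one.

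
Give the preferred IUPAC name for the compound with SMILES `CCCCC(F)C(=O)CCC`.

The longest chain bearing the carbonyl is 9 carbons long (nonane).
A ketone (C=O on an internal carbon) is the principal characteristic group, giving the suffix -one.
Choose the numbering such that numbering from this end puts the carbonyl group at C-4 rather than C-6.
That gives the carbonyl at C-4; a fluoro group at C-5.
Assembling the pieces gives 5-fluorononan-4-one.

5-fluorononan-4-one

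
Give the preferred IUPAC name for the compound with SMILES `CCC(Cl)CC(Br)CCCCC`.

5-bromo-3-chlorodecane

The longest carbon chain is 10 atoms: the parent is decane.
The numbering direction is chosen so that the substituent locant set {3,5} is lower than {6,8} at the first point of difference.
With this numbering: a bromo group at C-5; a chloro group at C-3.
Substituent prefixes are cited in alphabetical order (multiplying prefixes like di-/tri- are ignored for ordering).
Putting it together: 5-bromo-3-chlorodecane.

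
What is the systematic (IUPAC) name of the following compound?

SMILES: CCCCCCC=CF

1-fluorooct-1-ene

Counting along the main chain through the multiple bond gives 8 carbons: the parent is octane.
A C=C double bond in the chain gives the infix -ene-.
Number the chain so that numbering from this end puts the double bond at C-1 rather than C-7.
This places the double bond between C-1 and C-2; a fluoro group at C-1.
Assembling the pieces gives 1-fluorooct-1-ene.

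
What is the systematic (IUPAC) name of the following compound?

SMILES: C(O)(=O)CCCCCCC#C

The longest chain bearing the –COOH group and the multiple bond is 9 carbons long (nonane).
A carboxylic acid (terminal –COOH) is the principal characteristic group, giving the suffix -oic acid.
The chain contains a C≡C triple bond, so the unsaturation ending is -yne.
Number the chain so that the carboxylic acid carbon is C-1 by definition.
With this numbering: the triple bond between C-8 and C-9.
The name is non-8-ynoic acid.

non-8-ynoic acid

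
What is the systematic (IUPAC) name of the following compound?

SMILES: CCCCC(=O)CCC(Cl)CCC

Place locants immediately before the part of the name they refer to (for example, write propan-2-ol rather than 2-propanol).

The longest carbon chain that includes the carbonyl has 11 carbons, so the parent hydride is undecane.
A ketone (C=O on an internal carbon) is the principal characteristic group, giving the suffix -one.
Number the chain so that numbering from this end puts the carbonyl group at C-5 rather than C-7.
With this numbering: the carbonyl at C-5; a chloro group at C-8.
The name is 8-chloroundecan-5-one.

8-chloroundecan-5-one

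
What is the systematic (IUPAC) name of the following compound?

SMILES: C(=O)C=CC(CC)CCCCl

Counting along the main chain through the –CHO group and the multiple bond gives 7 carbons: the parent is heptane.
The highest-priority functional group is an aldehyde (terminal –CHO), so the name ends in -al.
There is one C=C double bond, indicated by the ending -ene.
The numbering direction is chosen so that the aldehyde carbon is C-1 by definition.
This places the double bond between C-2 and C-3; a chloro group at C-7; an ethyl group at C-4.
Prefixes are listed alphabetically: chloro, ethyl.
The name is 7-chloro-4-ethylhept-2-enal.

7-chloro-4-ethylhept-2-enal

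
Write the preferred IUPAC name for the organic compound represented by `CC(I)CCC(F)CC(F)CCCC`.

5,7-difluoro-2-iodoundecane

The longest carbon chain is 11 atoms: the parent is undecane.
Number the chain so that the substituent locant set {2,5,7} is lower than {5,7,10} at the first point of difference.
That gives fluoro groups at C-5 and C-7; an iodo group at C-2.
Prefixes are listed alphabetically: fluoro, iodo.
Assembling the pieces gives 5,7-difluoro-2-iodoundecane.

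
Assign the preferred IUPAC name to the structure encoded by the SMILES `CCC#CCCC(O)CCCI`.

1-iododec-7-yn-4-ol

The longest carbon chain that includes the –OH group and the multiple bond has 10 carbons, so the parent hydride is decane.
The principal characteristic group is an alcohol (–OH), named with the suffix -ol.
A C≡C triple bond in the chain gives the infix -yne-.
The numbering direction is chosen so that numbering from this end puts the hydroxyl group at C-4 rather than C-7.
With this numbering: the hydroxyl at C-4; the triple bond between C-7 and C-8; an iodo group at C-1.
Putting it together: 1-iododec-7-yn-4-ol.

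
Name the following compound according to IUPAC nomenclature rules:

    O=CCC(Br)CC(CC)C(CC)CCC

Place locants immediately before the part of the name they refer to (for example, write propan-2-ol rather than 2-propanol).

The longest carbon chain that includes the –CHO group has 9 carbons, so the parent hydride is nonane.
The highest-priority functional group is an aldehyde (terminal –CHO), so the name ends in -al.
The numbering direction is chosen so that the aldehyde carbon is C-1 by definition.
That gives a bromo group at C-3; ethyl groups at C-5 and C-6.
Substituent prefixes are cited in alphabetical order (multiplying prefixes like di-/tri- are ignored for ordering).
Assembling the pieces gives 3-bromo-5,6-diethylnonanal.

3-bromo-5,6-diethylnonanal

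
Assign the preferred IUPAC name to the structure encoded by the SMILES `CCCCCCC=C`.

oct-1-ene

Counting along the main chain through the multiple bond gives 8 carbons: the parent is octane.
The chain contains a C=C double bond, so the unsaturation ending is -ene.
Choose the numbering such that numbering from this end puts the double bond at C-1 rather than C-7.
This places the double bond between C-1 and C-2.
Putting it together: oct-1-ene.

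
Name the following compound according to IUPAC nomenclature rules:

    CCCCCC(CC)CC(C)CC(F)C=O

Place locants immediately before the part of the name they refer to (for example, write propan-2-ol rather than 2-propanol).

The longest chain bearing the –CHO group is 11 carbons long (undecane).
An aldehyde (terminal –CHO) is the principal characteristic group, giving the suffix -al.
Choose the numbering such that the aldehyde carbon is C-1 by definition.
That gives an ethyl group at C-6; a fluoro group at C-2; a methyl group at C-4.
Substituent prefixes are cited in alphabetical order (multiplying prefixes like di-/tri- are ignored for ordering).
The name is 6-ethyl-2-fluoro-4-methylundecanal.

6-ethyl-2-fluoro-4-methylundecanal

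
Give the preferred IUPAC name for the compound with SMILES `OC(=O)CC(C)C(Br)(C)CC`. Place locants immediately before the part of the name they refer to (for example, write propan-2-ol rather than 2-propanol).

4-bromo-3,4-dimethylhexanoic acid

The longest carbon chain that includes the –COOH group has 6 carbons, so the parent hydride is hexane.
A carboxylic acid (terminal –COOH) is the principal characteristic group, giving the suffix -oic acid.
Choose the numbering such that the carboxylic acid carbon is C-1 by definition.
With this numbering: a bromo group at C-4; methyl groups at C-3 and C-4.
Prefixes are listed alphabetically: bromo, methyl.
Assembling the pieces gives 4-bromo-3,4-dimethylhexanoic acid.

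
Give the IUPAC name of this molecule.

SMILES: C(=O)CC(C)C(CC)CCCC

Counting along the main chain through the –CHO group gives 8 carbons: the parent is octane.
An aldehyde (terminal –CHO) is the principal characteristic group, giving the suffix -al.
The numbering direction is chosen so that the aldehyde carbon is C-1 by definition.
With this numbering: an ethyl group at C-4; a methyl group at C-3.
Substituent prefixes are cited in alphabetical order (multiplying prefixes like di-/tri- are ignored for ordering).
Putting it together: 4-ethyl-3-methyloctanal.

4-ethyl-3-methyloctanal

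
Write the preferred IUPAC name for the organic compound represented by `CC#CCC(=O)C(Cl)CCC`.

6-chloronon-2-yn-5-one

The longest chain bearing the carbonyl and the multiple bond is 9 carbons long (nonane).
The principal characteristic group is a ketone (C=O on an internal carbon), named with the suffix -one.
The chain contains a C≡C triple bond, so the unsaturation ending is -yne.
The numbering direction is chosen so that numbering from this end puts the triple bond at C-2 rather than C-7.
That gives the carbonyl at C-5; the triple bond between C-2 and C-3; a chloro group at C-6.
The name is 6-chloronon-2-yn-5-one.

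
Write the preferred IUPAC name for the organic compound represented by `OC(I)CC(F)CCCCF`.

3,7-difluoro-1-iodoheptan-1-ol

The longest carbon chain that includes the –OH group has 7 carbons, so the parent hydride is heptane.
The highest-priority functional group is an alcohol (–OH), so the name ends in -ol.
Choose the numbering such that numbering from this end puts the hydroxyl group at C-1 rather than C-7.
That gives the hydroxyl at C-1; fluoro groups at C-3 and C-7; an iodo group at C-1.
Prefixes are listed alphabetically: fluoro, iodo.
Putting it together: 3,7-difluoro-1-iodoheptan-1-ol.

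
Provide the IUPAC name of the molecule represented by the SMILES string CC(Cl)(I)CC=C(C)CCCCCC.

Counting along the main chain through the multiple bond gives 11 carbons: the parent is undecane.
There is one C=C double bond, indicated by the ending -ene.
Number the chain so that numbering from this end puts the double bond at C-4 rather than C-7.
This places the double bond between C-4 and C-5; a chloro group at C-2; an iodo group at C-2; a methyl group at C-5.
Substituent prefixes are cited in alphabetical order (multiplying prefixes like di-/tri- are ignored for ordering).
Putting it together: 2-chloro-2-iodo-5-methylundec-4-ene.

2-chloro-2-iodo-5-methylundec-4-ene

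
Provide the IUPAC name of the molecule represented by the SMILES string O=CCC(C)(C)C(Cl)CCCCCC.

The longest carbon chain that includes the –CHO group has 10 carbons, so the parent hydride is decane.
The principal characteristic group is an aldehyde (terminal –CHO), named with the suffix -al.
Number the chain so that the aldehyde carbon is C-1 by definition.
With this numbering: a chloro group at C-4; two methyl groups at C-3.
Substituent prefixes are cited in alphabetical order (multiplying prefixes like di-/tri- are ignored for ordering).
Assembling the pieces gives 4-chloro-3,3-dimethyldecanal.

4-chloro-3,3-dimethyldecanal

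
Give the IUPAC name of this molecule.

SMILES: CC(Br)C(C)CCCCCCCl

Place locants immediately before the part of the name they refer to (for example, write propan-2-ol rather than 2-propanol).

8-bromo-1-chloro-7-methylnonane

The longest carbon chain is 9 atoms: the parent is nonane.
The numbering direction is chosen so that the substituent locant set {1,7,8} is lower than {2,3,9} at the first point of difference.
That gives a bromo group at C-8; a chloro group at C-1; a methyl group at C-7.
The substituents are ordered alphabetically, ignoring any di-/tri- multipliers.
The name is 8-bromo-1-chloro-7-methylnonane.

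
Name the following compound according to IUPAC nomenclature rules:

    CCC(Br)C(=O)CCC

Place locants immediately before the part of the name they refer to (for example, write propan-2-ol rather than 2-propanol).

3-bromoheptan-4-one

The longest carbon chain that includes the carbonyl has 7 carbons, so the parent hydride is heptane.
A ketone (C=O on an internal carbon) is the principal characteristic group, giving the suffix -one.
The numbering direction is chosen so that the substituent locant set {3} is lower than {5} at the first point of difference.
This places the carbonyl at C-4; a bromo group at C-3.
Assembling the pieces gives 3-bromoheptan-4-one.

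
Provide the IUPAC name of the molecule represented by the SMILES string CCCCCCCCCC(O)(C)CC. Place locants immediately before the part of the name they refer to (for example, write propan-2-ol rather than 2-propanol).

Counting along the main chain through the –OH group gives 12 carbons: the parent is dodecane.
An alcohol (–OH) is the principal characteristic group, giving the suffix -ol.
Number the chain so that numbering from this end puts the hydroxyl group at C-3 rather than C-10.
That gives the hydroxyl at C-3; a methyl group at C-3.
Assembling the pieces gives 3-methyldodecan-3-ol.

3-methyldodecan-3-ol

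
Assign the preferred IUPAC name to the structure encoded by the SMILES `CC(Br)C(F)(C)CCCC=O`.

6-bromo-5-fluoro-5-methylheptanal

Counting along the main chain through the –CHO group gives 7 carbons: the parent is heptane.
The principal characteristic group is an aldehyde (terminal –CHO), named with the suffix -al.
The numbering direction is chosen so that the aldehyde carbon is C-1 by definition.
That gives a bromo group at C-6; a fluoro group at C-5; a methyl group at C-5.
The substituents are ordered alphabetically, ignoring any di-/tri- multipliers.
The name is 6-bromo-5-fluoro-5-methylheptanal.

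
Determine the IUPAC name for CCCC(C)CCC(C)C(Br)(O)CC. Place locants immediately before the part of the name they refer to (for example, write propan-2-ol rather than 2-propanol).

Counting along the main chain through the –OH group gives 10 carbons: the parent is decane.
The principal characteristic group is an alcohol (–OH), named with the suffix -ol.
The numbering direction is chosen so that numbering from this end puts the hydroxyl group at C-3 rather than C-8.
That gives the hydroxyl at C-3; a bromo group at C-3; methyl groups at C-4 and C-7.
Prefixes are listed alphabetically: bromo, methyl.
Putting it together: 3-bromo-4,7-dimethyldecan-3-ol.

3-bromo-4,7-dimethyldecan-3-ol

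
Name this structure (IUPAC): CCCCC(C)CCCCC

5-methyldecane

The longest continuous carbon chain has 10 atoms, so the parent hydride is decane.
The numbering direction is chosen so that the substituent locant set {5} is lower than {6} at the first point of difference.
This places a methyl group at C-5.
The name is 5-methyldecane.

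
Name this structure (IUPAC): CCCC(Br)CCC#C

5-bromooct-1-yne

The longest carbon chain that includes the multiple bond has 8 carbons, so the parent hydride is octane.
There is one C≡C triple bond, indicated by the ending -yne.
The numbering direction is chosen so that numbering from this end puts the triple bond at C-1 rather than C-7.
With this numbering: the triple bond between C-1 and C-2; a bromo group at C-5.
Assembling the pieces gives 5-bromooct-1-yne.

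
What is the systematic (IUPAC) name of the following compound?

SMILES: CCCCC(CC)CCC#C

The longest chain bearing the multiple bond is 9 carbons long (nonane).
The chain contains a C≡C triple bond, so the unsaturation ending is -yne.
Number the chain so that numbering from this end puts the triple bond at C-1 rather than C-8.
That gives the triple bond between C-1 and C-2; an ethyl group at C-5.
The name is 5-ethylnon-1-yne.

5-ethylnon-1-yne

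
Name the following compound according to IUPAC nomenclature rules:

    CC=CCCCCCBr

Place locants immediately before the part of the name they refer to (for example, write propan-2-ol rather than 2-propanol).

Counting along the main chain through the multiple bond gives 8 carbons: the parent is octane.
The chain contains a C=C double bond, so the unsaturation ending is -ene.
The numbering direction is chosen so that numbering from this end puts the double bond at C-2 rather than C-6.
This places the double bond between C-2 and C-3; a bromo group at C-8.
The name is 8-bromooct-2-ene.

8-bromooct-2-ene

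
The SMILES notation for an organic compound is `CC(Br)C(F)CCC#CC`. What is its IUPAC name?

7-bromo-6-fluorooct-2-yne

Counting along the main chain through the multiple bond gives 8 carbons: the parent is octane.
There is one C≡C triple bond, indicated by the ending -yne.
Choose the numbering such that numbering from this end puts the triple bond at C-2 rather than C-6.
That gives the triple bond between C-2 and C-3; a bromo group at C-7; a fluoro group at C-6.
Prefixes are listed alphabetically: bromo, fluoro.
Assembling the pieces gives 7-bromo-6-fluorooct-2-yne.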